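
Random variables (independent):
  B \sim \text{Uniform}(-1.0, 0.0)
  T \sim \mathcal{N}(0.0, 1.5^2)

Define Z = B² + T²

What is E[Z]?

E[Z] = E[B²] + E[T²]
E[B²] = Var(B) + E[B]² = 0.083333333 + 0.25 = 0.33333333
E[T²] = Var(T) + E[T]² = 2.25 + 0 = 2.25
E[Z] = 0.33333333 + 2.25 = 2.5833333

2.5833333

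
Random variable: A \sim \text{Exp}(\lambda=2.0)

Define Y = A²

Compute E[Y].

E[A²] = Var(A) + (E[A])² = 0.25 + 0.25 = 0.5

0.5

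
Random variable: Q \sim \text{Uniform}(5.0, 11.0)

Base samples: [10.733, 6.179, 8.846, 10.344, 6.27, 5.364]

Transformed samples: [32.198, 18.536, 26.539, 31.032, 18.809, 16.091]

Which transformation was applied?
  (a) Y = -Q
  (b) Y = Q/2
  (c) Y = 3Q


Checking option (c) Y = 3Q:
  Q = 10.733 -> Y = 32.198 ✓
  Q = 6.179 -> Y = 18.536 ✓
  Q = 8.846 -> Y = 26.539 ✓
All samples match this transformation.

(c) 3Q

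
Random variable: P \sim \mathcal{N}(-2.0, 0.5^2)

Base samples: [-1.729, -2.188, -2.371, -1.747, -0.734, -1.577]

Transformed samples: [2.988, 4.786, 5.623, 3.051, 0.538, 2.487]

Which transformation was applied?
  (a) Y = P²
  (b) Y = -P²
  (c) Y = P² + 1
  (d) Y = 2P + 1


Checking option (a) Y = P²:
  P = -1.729 -> Y = 2.988 ✓
  P = -2.188 -> Y = 4.786 ✓
  P = -2.371 -> Y = 5.623 ✓
All samples match this transformation.

(a) P²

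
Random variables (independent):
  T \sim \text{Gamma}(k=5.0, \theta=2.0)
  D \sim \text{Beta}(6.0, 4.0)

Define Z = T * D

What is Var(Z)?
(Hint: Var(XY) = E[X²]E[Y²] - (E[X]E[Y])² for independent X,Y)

Var(XY) = E[X²]E[Y²] - (E[X]E[Y])²
E[T] = 10, Var(T) = 20
E[D] = 0.6, Var(D) = 0.021818182
E[T²] = 20 + 10² = 120
E[D²] = 0.021818182 + 0.6² = 0.38181818
Var(Z) = 120*0.38181818 - (10*0.6)²
= 45.818182 - 36 = 9.8181818

9.8181818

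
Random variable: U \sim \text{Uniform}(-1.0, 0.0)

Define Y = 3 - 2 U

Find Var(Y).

For Y = aU + b: Var(Y) = a² * Var(U)
Var(U) = (0 + 1)^2/12 = 0.083333333
Var(Y) = (-2)² * 0.083333333 = 4 * 0.083333333 = 0.33333333

0.33333333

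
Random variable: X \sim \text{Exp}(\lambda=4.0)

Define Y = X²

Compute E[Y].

E[X²] = Var(X) + (E[X])² = 0.0625 + 0.0625 = 0.125

0.125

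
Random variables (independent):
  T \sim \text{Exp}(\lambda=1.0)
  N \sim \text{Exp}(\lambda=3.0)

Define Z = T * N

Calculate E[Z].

For independent RVs: E[XY] = E[X]*E[Y]
E[T] = 1
E[N] = 0.33333333
E[Z] = 1 * 0.33333333 = 0.33333333

0.33333333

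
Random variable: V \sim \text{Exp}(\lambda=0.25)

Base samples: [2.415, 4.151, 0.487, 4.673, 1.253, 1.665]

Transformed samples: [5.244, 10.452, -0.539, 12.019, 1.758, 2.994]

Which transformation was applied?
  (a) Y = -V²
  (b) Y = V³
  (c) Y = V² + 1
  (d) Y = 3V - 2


Checking option (d) Y = 3V - 2:
  V = 2.415 -> Y = 5.244 ✓
  V = 4.151 -> Y = 10.452 ✓
  V = 0.487 -> Y = -0.539 ✓
All samples match this transformation.

(d) 3V - 2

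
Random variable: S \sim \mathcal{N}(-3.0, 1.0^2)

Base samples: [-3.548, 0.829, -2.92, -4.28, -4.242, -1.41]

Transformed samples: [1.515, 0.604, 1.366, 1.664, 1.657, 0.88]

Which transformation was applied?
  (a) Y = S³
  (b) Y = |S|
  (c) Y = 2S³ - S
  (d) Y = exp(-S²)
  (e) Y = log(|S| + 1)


Checking option (e) Y = log(|S| + 1):
  S = -3.548 -> Y = 1.515 ✓
  S = 0.829 -> Y = 0.604 ✓
  S = -2.92 -> Y = 1.366 ✓
All samples match this transformation.

(e) log(|S| + 1)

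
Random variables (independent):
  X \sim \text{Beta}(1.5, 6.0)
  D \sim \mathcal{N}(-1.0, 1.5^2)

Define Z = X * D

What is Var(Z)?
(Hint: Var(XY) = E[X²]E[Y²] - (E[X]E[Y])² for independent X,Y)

Var(XY) = E[X²]E[Y²] - (E[X]E[Y])²
E[X] = 0.2, Var(X) = 0.018823529
E[D] = -1, Var(D) = 2.25
E[X²] = 0.018823529 + 0.2² = 0.058823529
E[D²] = 2.25 + (-1)² = 3.25
Var(Z) = 0.058823529*3.25 - (0.2*(-1))²
= 0.19117647 - 0.04 = 0.15117647

0.15117647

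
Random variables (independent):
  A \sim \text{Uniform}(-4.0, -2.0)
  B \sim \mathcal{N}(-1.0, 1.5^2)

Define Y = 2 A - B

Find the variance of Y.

For independent RVs: Var(aX + bY) = a²Var(X) + b²Var(Y)
Var(A) = 0.33333333
Var(B) = 2.25
Var(Y) = 2²*0.33333333 + (-1)²*2.25
= 4*0.33333333 + 1*2.25 = 3.5833333

3.5833333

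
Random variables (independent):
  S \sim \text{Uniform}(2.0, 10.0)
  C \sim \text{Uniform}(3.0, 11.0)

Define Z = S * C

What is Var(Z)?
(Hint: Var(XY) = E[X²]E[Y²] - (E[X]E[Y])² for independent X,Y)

Var(XY) = E[X²]E[Y²] - (E[X]E[Y])²
E[S] = 6, Var(S) = 5.3333333
E[C] = 7, Var(C) = 5.3333333
E[S²] = 5.3333333 + 6² = 41.333333
E[C²] = 5.3333333 + 7² = 54.333333
Var(Z) = 41.333333*54.333333 - (6*7)²
= 2245.7778 - 1764 = 481.77778

481.77778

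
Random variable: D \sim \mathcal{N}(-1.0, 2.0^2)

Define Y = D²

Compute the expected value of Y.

Using E[X²] = Var(X) + (E[X])²:
E[D] = -1
Var(D) = 2.0^2 = 4
E[D²] = 4 + (-1)² = 4 + 1 = 5

5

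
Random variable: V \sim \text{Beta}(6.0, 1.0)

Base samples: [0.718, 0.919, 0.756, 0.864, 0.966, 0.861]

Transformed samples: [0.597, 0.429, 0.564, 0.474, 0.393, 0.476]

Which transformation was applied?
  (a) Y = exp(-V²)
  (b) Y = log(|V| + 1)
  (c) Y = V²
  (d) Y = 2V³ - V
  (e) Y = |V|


Checking option (a) Y = exp(-V²):
  V = 0.718 -> Y = 0.597 ✓
  V = 0.919 -> Y = 0.429 ✓
  V = 0.756 -> Y = 0.564 ✓
All samples match this transformation.

(a) exp(-V²)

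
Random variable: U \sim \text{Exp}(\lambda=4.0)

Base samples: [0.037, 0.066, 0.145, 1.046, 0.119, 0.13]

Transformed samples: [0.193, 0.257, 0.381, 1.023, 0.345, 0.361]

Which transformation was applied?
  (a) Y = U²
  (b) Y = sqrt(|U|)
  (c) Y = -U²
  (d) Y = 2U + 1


Checking option (b) Y = sqrt(|U|):
  U = 0.037 -> Y = 0.193 ✓
  U = 0.066 -> Y = 0.257 ✓
  U = 0.145 -> Y = 0.381 ✓
All samples match this transformation.

(b) sqrt(|U|)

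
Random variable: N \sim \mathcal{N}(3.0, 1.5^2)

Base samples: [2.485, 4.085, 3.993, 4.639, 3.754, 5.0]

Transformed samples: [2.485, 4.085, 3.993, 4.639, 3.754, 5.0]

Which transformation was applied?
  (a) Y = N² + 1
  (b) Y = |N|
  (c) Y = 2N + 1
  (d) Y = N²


Checking option (b) Y = |N|:
  N = 2.485 -> Y = 2.485 ✓
  N = 4.085 -> Y = 4.085 ✓
  N = 3.993 -> Y = 3.993 ✓
All samples match this transformation.

(b) |N|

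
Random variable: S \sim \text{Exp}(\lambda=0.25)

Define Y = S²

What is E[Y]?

Using E[X²] = Var(X) + (E[X])²:
E[S] = 4
Var(S) = 1/0.25^2 = 16
E[S²] = 16 + 4² = 16 + 16 = 32

32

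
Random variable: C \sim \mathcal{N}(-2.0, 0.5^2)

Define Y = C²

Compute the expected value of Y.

E[C²] = Var(C) + (E[C])² = 0.25 + 4 = 4.25

4.25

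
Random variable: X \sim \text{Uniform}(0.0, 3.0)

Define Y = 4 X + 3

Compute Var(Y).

For Y = aX + b: Var(Y) = a² * Var(X)
Var(X) = (3 - 0)^2/12 = 0.75
Var(Y) = 4² * 0.75 = 16 * 0.75 = 12

12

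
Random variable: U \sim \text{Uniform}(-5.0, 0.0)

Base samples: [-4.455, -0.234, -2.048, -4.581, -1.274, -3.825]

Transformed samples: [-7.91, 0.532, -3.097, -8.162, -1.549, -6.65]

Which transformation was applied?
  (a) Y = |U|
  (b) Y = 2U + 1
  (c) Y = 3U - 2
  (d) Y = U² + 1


Checking option (b) Y = 2U + 1:
  U = -4.455 -> Y = -7.91 ✓
  U = -0.234 -> Y = 0.532 ✓
  U = -2.048 -> Y = -3.097 ✓
All samples match this transformation.

(b) 2U + 1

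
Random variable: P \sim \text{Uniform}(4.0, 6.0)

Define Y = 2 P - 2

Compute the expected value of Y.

For Y = 2P - 2:
E[Y] = 2 * E[P] - 2
E[P] = (4 + 6)/2 = 5
E[Y] = 2 * 5 - 2 = 8

8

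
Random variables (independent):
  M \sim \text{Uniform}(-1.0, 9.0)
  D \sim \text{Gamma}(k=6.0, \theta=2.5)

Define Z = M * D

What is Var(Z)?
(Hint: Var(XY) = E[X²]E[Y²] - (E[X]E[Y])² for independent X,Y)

Var(XY) = E[X²]E[Y²] - (E[X]E[Y])²
E[M] = 4, Var(M) = 8.3333333
E[D] = 15, Var(D) = 37.5
E[M²] = 8.3333333 + 4² = 24.333333
E[D²] = 37.5 + 15² = 262.5
Var(Z) = 24.333333*262.5 - (4*15)²
= 6387.5 - 3600 = 2787.5

2787.5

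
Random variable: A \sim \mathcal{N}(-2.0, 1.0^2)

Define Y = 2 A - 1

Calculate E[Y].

For Y = 2A - 1:
E[Y] = 2 * E[A] - 1
E[A] = -2.0 = -2
E[Y] = 2 * (-2) - 1 = -5

-5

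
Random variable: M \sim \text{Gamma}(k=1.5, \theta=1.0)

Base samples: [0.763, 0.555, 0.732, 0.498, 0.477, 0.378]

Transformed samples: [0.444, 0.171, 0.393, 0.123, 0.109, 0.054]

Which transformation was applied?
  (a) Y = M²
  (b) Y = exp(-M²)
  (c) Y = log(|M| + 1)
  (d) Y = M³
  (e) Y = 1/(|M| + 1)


Checking option (d) Y = M³:
  M = 0.763 -> Y = 0.444 ✓
  M = 0.555 -> Y = 0.171 ✓
  M = 0.732 -> Y = 0.393 ✓
All samples match this transformation.

(d) M³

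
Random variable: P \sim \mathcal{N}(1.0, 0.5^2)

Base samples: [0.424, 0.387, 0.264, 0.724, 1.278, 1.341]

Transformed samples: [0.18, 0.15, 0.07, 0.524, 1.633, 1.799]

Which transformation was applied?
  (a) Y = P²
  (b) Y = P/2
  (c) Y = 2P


Checking option (a) Y = P²:
  P = 0.424 -> Y = 0.18 ✓
  P = 0.387 -> Y = 0.15 ✓
  P = 0.264 -> Y = 0.07 ✓
All samples match this transformation.

(a) P²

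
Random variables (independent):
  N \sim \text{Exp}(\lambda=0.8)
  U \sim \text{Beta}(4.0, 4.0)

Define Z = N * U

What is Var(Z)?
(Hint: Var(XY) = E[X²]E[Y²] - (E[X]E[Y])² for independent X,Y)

Var(XY) = E[X²]E[Y²] - (E[X]E[Y])²
E[N] = 1.25, Var(N) = 1.5625
E[U] = 0.5, Var(U) = 0.027777778
E[N²] = 1.5625 + 1.25² = 3.125
E[U²] = 0.027777778 + 0.5² = 0.27777778
Var(Z) = 3.125*0.27777778 - (1.25*0.5)²
= 0.86805556 - 0.390625 = 0.47743056

0.47743056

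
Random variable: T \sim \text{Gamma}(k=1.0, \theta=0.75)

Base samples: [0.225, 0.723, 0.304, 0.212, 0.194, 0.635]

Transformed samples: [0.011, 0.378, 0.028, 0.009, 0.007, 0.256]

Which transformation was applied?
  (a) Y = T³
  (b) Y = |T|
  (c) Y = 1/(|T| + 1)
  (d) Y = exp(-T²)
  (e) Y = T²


Checking option (a) Y = T³:
  T = 0.225 -> Y = 0.011 ✓
  T = 0.723 -> Y = 0.378 ✓
  T = 0.304 -> Y = 0.028 ✓
All samples match this transformation.

(a) T³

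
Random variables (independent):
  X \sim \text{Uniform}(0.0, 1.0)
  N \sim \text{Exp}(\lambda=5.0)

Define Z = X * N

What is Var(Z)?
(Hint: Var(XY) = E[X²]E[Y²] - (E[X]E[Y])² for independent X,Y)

Var(XY) = E[X²]E[Y²] - (E[X]E[Y])²
E[X] = 0.5, Var(X) = 0.083333333
E[N] = 0.2, Var(N) = 0.04
E[X²] = 0.083333333 + 0.5² = 0.33333333
E[N²] = 0.04 + 0.2² = 0.08
Var(Z) = 0.33333333*0.08 - (0.5*0.2)²
= 0.026666667 - 0.01 = 0.016666667

0.016666667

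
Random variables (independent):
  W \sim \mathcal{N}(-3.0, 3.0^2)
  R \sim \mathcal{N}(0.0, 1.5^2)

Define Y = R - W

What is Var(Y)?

For independent RVs: Var(aX + bY) = a²Var(X) + b²Var(Y)
Var(W) = 9
Var(R) = 2.25
Var(Y) = (-1)²*9 + 1²*2.25
= 1*9 + 1*2.25 = 11.25

11.25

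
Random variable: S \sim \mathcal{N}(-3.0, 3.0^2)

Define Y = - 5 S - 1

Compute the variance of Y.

For Y = aS + b: Var(Y) = a² * Var(S)
Var(S) = 3.0^2 = 9
Var(Y) = (-5)² * 9 = 25 * 9 = 225

225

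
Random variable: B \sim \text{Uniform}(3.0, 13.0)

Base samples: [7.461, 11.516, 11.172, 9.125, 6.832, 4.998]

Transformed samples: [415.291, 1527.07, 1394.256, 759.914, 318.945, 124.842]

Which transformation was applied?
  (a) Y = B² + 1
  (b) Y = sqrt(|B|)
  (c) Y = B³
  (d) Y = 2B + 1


Checking option (c) Y = B³:
  B = 7.461 -> Y = 415.291 ✓
  B = 11.516 -> Y = 1527.07 ✓
  B = 11.172 -> Y = 1394.256 ✓
All samples match this transformation.

(c) B³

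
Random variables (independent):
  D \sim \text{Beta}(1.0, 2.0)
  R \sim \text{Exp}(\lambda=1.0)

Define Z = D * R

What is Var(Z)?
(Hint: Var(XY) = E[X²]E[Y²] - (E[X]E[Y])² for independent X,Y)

Var(XY) = E[X²]E[Y²] - (E[X]E[Y])²
E[D] = 0.33333333, Var(D) = 0.055555556
E[R] = 1, Var(R) = 1
E[D²] = 0.055555556 + 0.33333333² = 0.16666667
E[R²] = 1 + 1² = 2
Var(Z) = 0.16666667*2 - (0.33333333*1)²
= 0.33333333 - 0.11111111 = 0.22222222

0.22222222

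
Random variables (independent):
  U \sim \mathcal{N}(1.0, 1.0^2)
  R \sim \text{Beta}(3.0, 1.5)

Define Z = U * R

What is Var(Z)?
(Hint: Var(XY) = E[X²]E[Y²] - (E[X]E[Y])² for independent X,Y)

Var(XY) = E[X²]E[Y²] - (E[X]E[Y])²
E[U] = 1, Var(U) = 1
E[R] = 0.66666667, Var(R) = 0.04040404
E[U²] = 1 + 1² = 2
E[R²] = 0.04040404 + 0.66666667² = 0.48484848
Var(Z) = 2*0.48484848 - (1*0.66666667)²
= 0.96969697 - 0.44444444 = 0.52525253

0.52525253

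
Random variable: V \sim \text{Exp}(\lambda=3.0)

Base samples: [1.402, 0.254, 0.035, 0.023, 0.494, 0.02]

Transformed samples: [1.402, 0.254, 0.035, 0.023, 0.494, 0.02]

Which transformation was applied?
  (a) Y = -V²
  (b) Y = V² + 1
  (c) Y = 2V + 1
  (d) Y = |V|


Checking option (d) Y = |V|:
  V = 1.402 -> Y = 1.402 ✓
  V = 0.254 -> Y = 0.254 ✓
  V = 0.035 -> Y = 0.035 ✓
All samples match this transformation.

(d) |V|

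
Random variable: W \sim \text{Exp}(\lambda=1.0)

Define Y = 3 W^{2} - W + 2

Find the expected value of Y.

E[Y] = 3*E[W²] - 1*E[W] + 2
E[W] = 1
E[W²] = Var(W) + (E[W])² = 1 + 1 = 2
E[Y] = 3*2 - 1*1 + 2 = 7

7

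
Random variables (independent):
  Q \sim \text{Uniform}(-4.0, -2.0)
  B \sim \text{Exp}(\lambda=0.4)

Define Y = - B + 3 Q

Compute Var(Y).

For independent RVs: Var(aX + bY) = a²Var(X) + b²Var(Y)
Var(Q) = 0.33333333
Var(B) = 6.25
Var(Y) = 3²*0.33333333 + (-1)²*6.25
= 9*0.33333333 + 1*6.25 = 9.25

9.25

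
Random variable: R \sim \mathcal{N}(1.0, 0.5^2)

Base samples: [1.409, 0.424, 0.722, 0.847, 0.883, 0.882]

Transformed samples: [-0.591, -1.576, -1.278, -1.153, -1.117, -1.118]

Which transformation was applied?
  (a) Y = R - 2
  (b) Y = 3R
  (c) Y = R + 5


Checking option (a) Y = R - 2:
  R = 1.409 -> Y = -0.591 ✓
  R = 0.424 -> Y = -1.576 ✓
  R = 0.722 -> Y = -1.278 ✓
All samples match this transformation.

(a) R - 2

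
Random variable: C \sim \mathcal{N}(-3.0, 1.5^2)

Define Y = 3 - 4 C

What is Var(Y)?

For Y = aC + b: Var(Y) = a² * Var(C)
Var(C) = 1.5^2 = 2.25
Var(Y) = (-4)² * 2.25 = 16 * 2.25 = 36

36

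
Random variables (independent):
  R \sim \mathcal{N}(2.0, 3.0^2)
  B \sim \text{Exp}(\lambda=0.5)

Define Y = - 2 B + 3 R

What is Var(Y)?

For independent RVs: Var(aX + bY) = a²Var(X) + b²Var(Y)
Var(R) = 9
Var(B) = 4
Var(Y) = 3²*9 + (-2)²*4
= 9*9 + 4*4 = 97

97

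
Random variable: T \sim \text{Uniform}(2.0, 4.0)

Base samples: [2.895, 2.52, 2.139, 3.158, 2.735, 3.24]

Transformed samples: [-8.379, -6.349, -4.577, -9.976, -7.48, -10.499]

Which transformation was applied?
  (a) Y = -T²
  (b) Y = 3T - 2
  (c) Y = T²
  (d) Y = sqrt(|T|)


Checking option (a) Y = -T²:
  T = 2.895 -> Y = -8.379 ✓
  T = 2.52 -> Y = -6.349 ✓
  T = 2.139 -> Y = -4.577 ✓
All samples match this transformation.

(a) -T²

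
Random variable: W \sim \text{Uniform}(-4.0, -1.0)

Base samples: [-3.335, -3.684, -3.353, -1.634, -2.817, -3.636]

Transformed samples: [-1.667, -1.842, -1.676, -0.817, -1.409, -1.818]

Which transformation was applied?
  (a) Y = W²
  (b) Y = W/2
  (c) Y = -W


Checking option (b) Y = W/2:
  W = -3.335 -> Y = -1.667 ✓
  W = -3.684 -> Y = -1.842 ✓
  W = -3.353 -> Y = -1.676 ✓
All samples match this transformation.

(b) W/2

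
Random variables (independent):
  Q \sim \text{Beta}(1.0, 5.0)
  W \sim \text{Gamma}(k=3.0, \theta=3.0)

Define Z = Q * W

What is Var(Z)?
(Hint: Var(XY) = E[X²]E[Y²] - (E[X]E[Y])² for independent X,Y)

Var(XY) = E[X²]E[Y²] - (E[X]E[Y])²
E[Q] = 0.16666667, Var(Q) = 0.01984127
E[W] = 9, Var(W) = 27
E[Q²] = 0.01984127 + 0.16666667² = 0.047619048
E[W²] = 27 + 9² = 108
Var(Z) = 0.047619048*108 - (0.16666667*9)²
= 5.1428571 - 2.25 = 2.8928571

2.8928571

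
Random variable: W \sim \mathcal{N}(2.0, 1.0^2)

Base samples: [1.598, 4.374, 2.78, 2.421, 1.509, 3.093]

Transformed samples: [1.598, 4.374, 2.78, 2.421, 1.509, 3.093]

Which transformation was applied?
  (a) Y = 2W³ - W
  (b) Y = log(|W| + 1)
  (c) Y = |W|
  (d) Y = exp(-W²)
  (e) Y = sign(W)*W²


Checking option (c) Y = |W|:
  W = 1.598 -> Y = 1.598 ✓
  W = 4.374 -> Y = 4.374 ✓
  W = 2.78 -> Y = 2.78 ✓
All samples match this transformation.

(c) |W|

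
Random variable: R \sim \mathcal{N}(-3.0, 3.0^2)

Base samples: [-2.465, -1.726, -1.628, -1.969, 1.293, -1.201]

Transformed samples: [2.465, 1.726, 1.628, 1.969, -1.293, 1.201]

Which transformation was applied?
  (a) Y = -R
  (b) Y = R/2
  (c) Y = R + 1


Checking option (a) Y = -R:
  R = -2.465 -> Y = 2.465 ✓
  R = -1.726 -> Y = 1.726 ✓
  R = -1.628 -> Y = 1.628 ✓
All samples match this transformation.

(a) -R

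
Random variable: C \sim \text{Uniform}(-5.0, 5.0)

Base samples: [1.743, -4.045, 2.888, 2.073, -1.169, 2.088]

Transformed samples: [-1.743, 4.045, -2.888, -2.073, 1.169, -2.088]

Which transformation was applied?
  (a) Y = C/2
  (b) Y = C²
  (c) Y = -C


Checking option (c) Y = -C:
  C = 1.743 -> Y = -1.743 ✓
  C = -4.045 -> Y = 4.045 ✓
  C = 2.888 -> Y = -2.888 ✓
All samples match this transformation.

(c) -C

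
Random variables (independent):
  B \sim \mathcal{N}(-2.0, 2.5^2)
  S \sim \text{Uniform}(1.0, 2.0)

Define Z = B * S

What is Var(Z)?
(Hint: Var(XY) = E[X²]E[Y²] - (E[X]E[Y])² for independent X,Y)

Var(XY) = E[X²]E[Y²] - (E[X]E[Y])²
E[B] = -2, Var(B) = 6.25
E[S] = 1.5, Var(S) = 0.083333333
E[B²] = 6.25 + (-2)² = 10.25
E[S²] = 0.083333333 + 1.5² = 2.3333333
Var(Z) = 10.25*2.3333333 - (-2*1.5)²
= 23.916667 - 9 = 14.916667

14.916667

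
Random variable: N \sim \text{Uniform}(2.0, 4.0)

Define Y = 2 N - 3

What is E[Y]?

For Y = 2N - 3:
E[Y] = 2 * E[N] - 3
E[N] = (2 + 4)/2 = 3
E[Y] = 2 * 3 - 3 = 3

3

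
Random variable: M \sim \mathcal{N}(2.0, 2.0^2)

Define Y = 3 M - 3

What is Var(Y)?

For Y = aM + b: Var(Y) = a² * Var(M)
Var(M) = 2.0^2 = 4
Var(Y) = 3² * 4 = 9 * 4 = 36

36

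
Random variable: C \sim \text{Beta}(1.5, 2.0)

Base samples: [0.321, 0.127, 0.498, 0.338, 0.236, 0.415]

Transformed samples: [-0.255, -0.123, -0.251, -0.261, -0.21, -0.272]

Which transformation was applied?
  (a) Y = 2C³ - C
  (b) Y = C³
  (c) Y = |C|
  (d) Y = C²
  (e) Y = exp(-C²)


Checking option (a) Y = 2C³ - C:
  C = 0.321 -> Y = -0.255 ✓
  C = 0.127 -> Y = -0.123 ✓
  C = 0.498 -> Y = -0.251 ✓
All samples match this transformation.

(a) 2C³ - C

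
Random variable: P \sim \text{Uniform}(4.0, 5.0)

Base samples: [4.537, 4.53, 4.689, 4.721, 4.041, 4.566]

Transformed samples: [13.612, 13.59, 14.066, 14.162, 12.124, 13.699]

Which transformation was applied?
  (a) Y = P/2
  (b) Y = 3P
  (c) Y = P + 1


Checking option (b) Y = 3P:
  P = 4.537 -> Y = 13.612 ✓
  P = 4.53 -> Y = 13.59 ✓
  P = 4.689 -> Y = 14.066 ✓
All samples match this transformation.

(b) 3P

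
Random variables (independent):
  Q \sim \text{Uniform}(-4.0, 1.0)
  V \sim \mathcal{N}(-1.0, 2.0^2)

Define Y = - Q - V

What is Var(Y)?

For independent RVs: Var(aX + bY) = a²Var(X) + b²Var(Y)
Var(Q) = 2.0833333
Var(V) = 4
Var(Y) = (-1)²*2.0833333 + (-1)²*4
= 1*2.0833333 + 1*4 = 6.0833333

6.0833333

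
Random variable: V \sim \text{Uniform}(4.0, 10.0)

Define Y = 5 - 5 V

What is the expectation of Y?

For Y = -5V + 5:
E[Y] = -5 * E[V] + 5
E[V] = (4 + 10)/2 = 7
E[Y] = -5 * 7 + 5 = -30

-30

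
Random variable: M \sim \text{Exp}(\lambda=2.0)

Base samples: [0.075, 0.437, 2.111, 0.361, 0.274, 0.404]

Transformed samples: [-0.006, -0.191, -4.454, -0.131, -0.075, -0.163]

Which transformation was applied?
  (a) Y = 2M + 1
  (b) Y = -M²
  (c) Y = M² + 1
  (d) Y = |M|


Checking option (b) Y = -M²:
  M = 0.075 -> Y = -0.006 ✓
  M = 0.437 -> Y = -0.191 ✓
  M = 2.111 -> Y = -4.454 ✓
All samples match this transformation.

(b) -M²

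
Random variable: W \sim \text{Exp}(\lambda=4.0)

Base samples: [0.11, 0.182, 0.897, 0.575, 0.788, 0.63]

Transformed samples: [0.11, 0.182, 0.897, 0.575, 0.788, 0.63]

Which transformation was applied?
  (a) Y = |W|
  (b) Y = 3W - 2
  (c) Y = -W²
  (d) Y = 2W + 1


Checking option (a) Y = |W|:
  W = 0.11 -> Y = 0.11 ✓
  W = 0.182 -> Y = 0.182 ✓
  W = 0.897 -> Y = 0.897 ✓
All samples match this transformation.

(a) |W|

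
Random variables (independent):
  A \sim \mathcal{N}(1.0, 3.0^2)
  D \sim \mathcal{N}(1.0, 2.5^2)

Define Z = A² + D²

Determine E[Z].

E[Z] = E[A²] + E[D²]
E[A²] = Var(A) + E[A]² = 9 + 1 = 10
E[D²] = Var(D) + E[D]² = 6.25 + 1 = 7.25
E[Z] = 10 + 7.25 = 17.25

17.25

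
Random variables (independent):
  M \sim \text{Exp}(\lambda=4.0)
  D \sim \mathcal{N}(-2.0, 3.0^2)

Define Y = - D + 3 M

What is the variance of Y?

For independent RVs: Var(aX + bY) = a²Var(X) + b²Var(Y)
Var(M) = 0.0625
Var(D) = 9
Var(Y) = 3²*0.0625 + (-1)²*9
= 9*0.0625 + 1*9 = 9.5625

9.5625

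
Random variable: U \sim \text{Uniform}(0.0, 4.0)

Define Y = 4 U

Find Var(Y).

For Y = aU + b: Var(Y) = a² * Var(U)
Var(U) = (4 - 0)^2/12 = 1.3333333
Var(Y) = 4² * 1.3333333 = 16 * 1.3333333 = 21.333333

21.333333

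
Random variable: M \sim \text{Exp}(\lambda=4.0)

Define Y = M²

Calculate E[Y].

E[M²] = Var(M) + (E[M])² = 0.0625 + 0.0625 = 0.125

0.125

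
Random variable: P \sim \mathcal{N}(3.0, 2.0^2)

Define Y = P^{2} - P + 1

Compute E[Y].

E[Y] = 1*E[P²] - 1*E[P] + 1
E[P] = 3
E[P²] = Var(P) + (E[P])² = 4 + 9 = 13
E[Y] = 1*13 - 1*3 + 1 = 11

11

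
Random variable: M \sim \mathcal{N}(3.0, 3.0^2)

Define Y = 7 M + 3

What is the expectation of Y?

For Y = 7M + 3:
E[Y] = 7 * E[M] + 3
E[M] = 3.0 = 3
E[Y] = 7 * 3 + 3 = 24

24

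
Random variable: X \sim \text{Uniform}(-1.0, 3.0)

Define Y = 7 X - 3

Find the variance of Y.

For Y = aX + b: Var(Y) = a² * Var(X)
Var(X) = (3 + 1)^2/12 = 1.3333333
Var(Y) = 7² * 1.3333333 = 49 * 1.3333333 = 65.333333

65.333333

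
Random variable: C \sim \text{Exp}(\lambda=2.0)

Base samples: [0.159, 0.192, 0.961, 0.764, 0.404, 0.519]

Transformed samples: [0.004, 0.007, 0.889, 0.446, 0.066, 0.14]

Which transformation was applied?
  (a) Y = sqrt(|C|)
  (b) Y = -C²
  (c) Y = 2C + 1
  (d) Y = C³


Checking option (d) Y = C³:
  C = 0.159 -> Y = 0.004 ✓
  C = 0.192 -> Y = 0.007 ✓
  C = 0.961 -> Y = 0.889 ✓
All samples match this transformation.

(d) C³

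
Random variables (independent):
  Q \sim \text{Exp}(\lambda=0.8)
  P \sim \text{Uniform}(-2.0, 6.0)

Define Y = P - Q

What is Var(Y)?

For independent RVs: Var(aX + bY) = a²Var(X) + b²Var(Y)
Var(Q) = 1.5625
Var(P) = 5.3333333
Var(Y) = (-1)²*1.5625 + 1²*5.3333333
= 1*1.5625 + 1*5.3333333 = 6.8958333

6.8958333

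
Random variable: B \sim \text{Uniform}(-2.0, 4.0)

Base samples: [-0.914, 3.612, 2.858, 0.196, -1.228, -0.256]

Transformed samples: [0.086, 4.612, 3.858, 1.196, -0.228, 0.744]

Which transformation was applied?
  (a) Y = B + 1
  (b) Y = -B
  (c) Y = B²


Checking option (a) Y = B + 1:
  B = -0.914 -> Y = 0.086 ✓
  B = 3.612 -> Y = 4.612 ✓
  B = 2.858 -> Y = 3.858 ✓
All samples match this transformation.

(a) B + 1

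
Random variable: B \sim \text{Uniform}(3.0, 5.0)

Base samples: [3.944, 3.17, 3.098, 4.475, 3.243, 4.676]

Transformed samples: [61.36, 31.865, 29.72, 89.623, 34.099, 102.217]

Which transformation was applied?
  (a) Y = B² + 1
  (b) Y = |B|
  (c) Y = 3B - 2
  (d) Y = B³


Checking option (d) Y = B³:
  B = 3.944 -> Y = 61.36 ✓
  B = 3.17 -> Y = 31.865 ✓
  B = 3.098 -> Y = 29.72 ✓
All samples match this transformation.

(d) B³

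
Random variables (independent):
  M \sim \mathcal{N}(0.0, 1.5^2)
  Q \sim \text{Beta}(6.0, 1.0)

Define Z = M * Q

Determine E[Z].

For independent RVs: E[XY] = E[X]*E[Y]
E[M] = 0
E[Q] = 0.85714286
E[Z] = 0 * 0.85714286 = 0

0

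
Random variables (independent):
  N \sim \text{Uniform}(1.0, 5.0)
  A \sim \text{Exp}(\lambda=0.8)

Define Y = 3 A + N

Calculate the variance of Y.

For independent RVs: Var(aX + bY) = a²Var(X) + b²Var(Y)
Var(N) = 1.3333333
Var(A) = 1.5625
Var(Y) = 1²*1.3333333 + 3²*1.5625
= 1*1.3333333 + 9*1.5625 = 15.395833

15.395833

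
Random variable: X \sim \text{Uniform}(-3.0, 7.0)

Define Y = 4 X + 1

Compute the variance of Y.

For Y = aX + b: Var(Y) = a² * Var(X)
Var(X) = (7 + 3)^2/12 = 8.3333333
Var(Y) = 4² * 8.3333333 = 16 * 8.3333333 = 133.33333

133.33333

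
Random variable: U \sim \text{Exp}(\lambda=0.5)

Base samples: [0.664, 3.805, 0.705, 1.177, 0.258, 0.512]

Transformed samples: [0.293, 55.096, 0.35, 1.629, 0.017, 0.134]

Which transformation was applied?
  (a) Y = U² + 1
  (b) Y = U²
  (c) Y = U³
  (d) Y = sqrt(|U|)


Checking option (c) Y = U³:
  U = 0.664 -> Y = 0.293 ✓
  U = 3.805 -> Y = 55.096 ✓
  U = 0.705 -> Y = 0.35 ✓
All samples match this transformation.

(c) U³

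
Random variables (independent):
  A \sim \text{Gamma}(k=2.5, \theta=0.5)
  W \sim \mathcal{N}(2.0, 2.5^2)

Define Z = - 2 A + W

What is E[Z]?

E[Z] = -2*E[A] + 1*E[W]
E[A] = 1.25
E[W] = 2
E[Z] = -2*1.25 + 1*2 = -0.5

-0.5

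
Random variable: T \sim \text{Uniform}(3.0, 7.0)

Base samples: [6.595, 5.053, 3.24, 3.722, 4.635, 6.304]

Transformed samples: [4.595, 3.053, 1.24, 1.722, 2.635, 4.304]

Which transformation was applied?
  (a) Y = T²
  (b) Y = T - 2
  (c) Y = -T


Checking option (b) Y = T - 2:
  T = 6.595 -> Y = 4.595 ✓
  T = 5.053 -> Y = 3.053 ✓
  T = 3.24 -> Y = 1.24 ✓
All samples match this transformation.

(b) T - 2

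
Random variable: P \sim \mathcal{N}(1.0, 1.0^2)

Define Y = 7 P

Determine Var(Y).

For Y = aP + b: Var(Y) = a² * Var(P)
Var(P) = 1.0^2 = 1
Var(Y) = 7² * 1 = 49 * 1 = 49

49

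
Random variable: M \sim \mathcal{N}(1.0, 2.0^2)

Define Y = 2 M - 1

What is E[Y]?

For Y = 2M - 1:
E[Y] = 2 * E[M] - 1
E[M] = 1.0 = 1
E[Y] = 2 * 1 - 1 = 1

1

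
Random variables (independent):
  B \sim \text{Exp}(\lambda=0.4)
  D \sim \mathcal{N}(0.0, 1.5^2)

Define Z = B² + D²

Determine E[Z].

E[Z] = E[B²] + E[D²]
E[B²] = Var(B) + E[B]² = 6.25 + 6.25 = 12.5
E[D²] = Var(D) + E[D]² = 2.25 + 0 = 2.25
E[Z] = 12.5 + 2.25 = 14.75

14.75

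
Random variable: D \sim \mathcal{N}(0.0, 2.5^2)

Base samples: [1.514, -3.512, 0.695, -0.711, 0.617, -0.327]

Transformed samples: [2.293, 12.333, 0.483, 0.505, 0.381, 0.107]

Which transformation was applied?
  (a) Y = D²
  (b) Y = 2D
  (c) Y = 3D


Checking option (a) Y = D²:
  D = 1.514 -> Y = 2.293 ✓
  D = -3.512 -> Y = 12.333 ✓
  D = 0.695 -> Y = 0.483 ✓
All samples match this transformation.

(a) D²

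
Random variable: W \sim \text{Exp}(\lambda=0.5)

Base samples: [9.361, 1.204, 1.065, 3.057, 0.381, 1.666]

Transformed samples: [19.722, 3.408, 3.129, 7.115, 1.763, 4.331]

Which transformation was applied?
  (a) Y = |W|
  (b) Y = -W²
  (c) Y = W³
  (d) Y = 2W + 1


Checking option (d) Y = 2W + 1:
  W = 9.361 -> Y = 19.722 ✓
  W = 1.204 -> Y = 3.408 ✓
  W = 1.065 -> Y = 3.129 ✓
All samples match this transformation.

(d) 2W + 1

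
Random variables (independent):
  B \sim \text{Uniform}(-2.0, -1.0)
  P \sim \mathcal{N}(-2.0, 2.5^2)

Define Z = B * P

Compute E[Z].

For independent RVs: E[XY] = E[X]*E[Y]
E[B] = -1.5
E[P] = -2
E[Z] = -1.5 * (-2) = 3

3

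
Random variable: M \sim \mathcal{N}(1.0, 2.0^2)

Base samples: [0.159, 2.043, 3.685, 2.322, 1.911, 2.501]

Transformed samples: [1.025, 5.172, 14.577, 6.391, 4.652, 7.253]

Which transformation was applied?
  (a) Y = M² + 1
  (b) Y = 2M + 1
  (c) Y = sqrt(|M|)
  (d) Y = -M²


Checking option (a) Y = M² + 1:
  M = 0.159 -> Y = 1.025 ✓
  M = 2.043 -> Y = 5.172 ✓
  M = 3.685 -> Y = 14.577 ✓
All samples match this transformation.

(a) M² + 1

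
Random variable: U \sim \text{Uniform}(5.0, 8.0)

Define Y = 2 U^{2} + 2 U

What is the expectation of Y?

E[Y] = 2*E[U²] + 2*E[U]
E[U] = 6.5
E[U²] = Var(U) + (E[U])² = 0.75 + 42.25 = 43
E[Y] = 2*43 + 2*6.5 = 99

99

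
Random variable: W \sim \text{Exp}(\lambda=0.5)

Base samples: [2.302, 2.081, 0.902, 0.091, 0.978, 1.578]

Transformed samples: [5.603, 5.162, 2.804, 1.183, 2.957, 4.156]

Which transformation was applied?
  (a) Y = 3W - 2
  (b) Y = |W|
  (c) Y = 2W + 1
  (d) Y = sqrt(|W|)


Checking option (c) Y = 2W + 1:
  W = 2.302 -> Y = 5.603 ✓
  W = 2.081 -> Y = 5.162 ✓
  W = 0.902 -> Y = 2.804 ✓
All samples match this transformation.

(c) 2W + 1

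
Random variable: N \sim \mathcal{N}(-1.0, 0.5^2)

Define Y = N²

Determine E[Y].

E[N²] = Var(N) + (E[N])² = 0.25 + 1 = 1.25

1.25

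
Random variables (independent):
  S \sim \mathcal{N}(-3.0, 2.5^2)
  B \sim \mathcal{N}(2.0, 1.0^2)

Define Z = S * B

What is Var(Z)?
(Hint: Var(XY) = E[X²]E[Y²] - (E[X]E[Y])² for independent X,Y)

Var(XY) = E[X²]E[Y²] - (E[X]E[Y])²
E[S] = -3, Var(S) = 6.25
E[B] = 2, Var(B) = 1
E[S²] = 6.25 + (-3)² = 15.25
E[B²] = 1 + 2² = 5
Var(Z) = 15.25*5 - (-3*2)²
= 76.25 - 36 = 40.25

40.25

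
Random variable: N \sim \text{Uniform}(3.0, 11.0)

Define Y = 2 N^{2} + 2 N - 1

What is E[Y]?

E[Y] = 2*E[N²] + 2*E[N] - 1
E[N] = 7
E[N²] = Var(N) + (E[N])² = 5.3333333 + 49 = 54.333333
E[Y] = 2*54.333333 + 2*7 - 1 = 121.66667

121.66667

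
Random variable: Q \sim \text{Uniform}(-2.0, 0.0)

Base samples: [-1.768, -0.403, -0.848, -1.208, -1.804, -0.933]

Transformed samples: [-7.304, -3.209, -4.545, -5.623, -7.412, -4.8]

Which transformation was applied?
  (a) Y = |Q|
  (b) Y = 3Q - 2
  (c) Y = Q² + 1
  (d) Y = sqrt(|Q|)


Checking option (b) Y = 3Q - 2:
  Q = -1.768 -> Y = -7.304 ✓
  Q = -0.403 -> Y = -3.209 ✓
  Q = -0.848 -> Y = -4.545 ✓
All samples match this transformation.

(b) 3Q - 2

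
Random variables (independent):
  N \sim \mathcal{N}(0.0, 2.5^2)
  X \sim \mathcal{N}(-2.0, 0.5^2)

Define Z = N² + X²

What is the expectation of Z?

E[Z] = E[N²] + E[X²]
E[N²] = Var(N) + E[N]² = 6.25 + 0 = 6.25
E[X²] = Var(X) + E[X]² = 0.25 + 4 = 4.25
E[Z] = 6.25 + 4.25 = 10.5

10.5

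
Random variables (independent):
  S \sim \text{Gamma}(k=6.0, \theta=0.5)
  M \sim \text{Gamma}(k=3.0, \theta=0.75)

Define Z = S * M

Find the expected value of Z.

For independent RVs: E[XY] = E[X]*E[Y]
E[S] = 3
E[M] = 2.25
E[Z] = 3 * 2.25 = 6.75

6.75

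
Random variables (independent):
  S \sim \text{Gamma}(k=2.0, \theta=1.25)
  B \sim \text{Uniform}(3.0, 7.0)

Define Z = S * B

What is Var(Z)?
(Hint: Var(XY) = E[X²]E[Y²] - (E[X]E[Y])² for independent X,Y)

Var(XY) = E[X²]E[Y²] - (E[X]E[Y])²
E[S] = 2.5, Var(S) = 3.125
E[B] = 5, Var(B) = 1.3333333
E[S²] = 3.125 + 2.5² = 9.375
E[B²] = 1.3333333 + 5² = 26.333333
Var(Z) = 9.375*26.333333 - (2.5*5)²
= 246.875 - 156.25 = 90.625

90.625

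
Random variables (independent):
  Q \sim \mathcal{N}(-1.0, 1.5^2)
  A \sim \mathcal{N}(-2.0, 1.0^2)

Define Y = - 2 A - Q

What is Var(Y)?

For independent RVs: Var(aX + bY) = a²Var(X) + b²Var(Y)
Var(Q) = 2.25
Var(A) = 1
Var(Y) = (-1)²*2.25 + (-2)²*1
= 1*2.25 + 4*1 = 6.25

6.25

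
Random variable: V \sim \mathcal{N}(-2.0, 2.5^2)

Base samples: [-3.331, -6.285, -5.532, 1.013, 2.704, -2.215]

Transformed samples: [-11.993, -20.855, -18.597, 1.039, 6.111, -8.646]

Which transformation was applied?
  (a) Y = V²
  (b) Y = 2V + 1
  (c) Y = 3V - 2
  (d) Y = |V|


Checking option (c) Y = 3V - 2:
  V = -3.331 -> Y = -11.993 ✓
  V = -6.285 -> Y = -20.855 ✓
  V = -5.532 -> Y = -18.597 ✓
All samples match this transformation.

(c) 3V - 2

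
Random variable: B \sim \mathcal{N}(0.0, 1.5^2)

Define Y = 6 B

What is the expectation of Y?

For Y = 6B:
E[Y] = 6 * E[B]
E[B] = 0.0 = 0
E[Y] = 6 * 0 = 0

0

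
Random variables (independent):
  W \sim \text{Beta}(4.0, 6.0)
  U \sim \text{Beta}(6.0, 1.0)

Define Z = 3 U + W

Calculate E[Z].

E[Z] = 1*E[W] + 3*E[U]
E[W] = 0.4
E[U] = 0.85714286
E[Z] = 1*0.4 + 3*0.85714286 = 2.9714286

2.9714286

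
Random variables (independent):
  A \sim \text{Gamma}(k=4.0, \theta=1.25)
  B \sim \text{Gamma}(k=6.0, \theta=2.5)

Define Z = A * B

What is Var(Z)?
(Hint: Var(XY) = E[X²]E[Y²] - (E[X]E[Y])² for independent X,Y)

Var(XY) = E[X²]E[Y²] - (E[X]E[Y])²
E[A] = 5, Var(A) = 6.25
E[B] = 15, Var(B) = 37.5
E[A²] = 6.25 + 5² = 31.25
E[B²] = 37.5 + 15² = 262.5
Var(Z) = 31.25*262.5 - (5*15)²
= 8203.125 - 5625 = 2578.125

2578.125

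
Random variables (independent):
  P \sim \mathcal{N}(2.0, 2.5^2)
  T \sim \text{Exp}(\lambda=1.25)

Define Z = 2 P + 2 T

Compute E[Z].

E[Z] = 2*E[P] + 2*E[T]
E[P] = 2
E[T] = 0.8
E[Z] = 2*2 + 2*0.8 = 5.6

5.6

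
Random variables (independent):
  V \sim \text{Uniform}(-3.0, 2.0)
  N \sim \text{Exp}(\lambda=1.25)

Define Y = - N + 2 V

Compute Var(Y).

For independent RVs: Var(aX + bY) = a²Var(X) + b²Var(Y)
Var(V) = 2.0833333
Var(N) = 0.64
Var(Y) = 2²*2.0833333 + (-1)²*0.64
= 4*2.0833333 + 1*0.64 = 8.9733333

8.9733333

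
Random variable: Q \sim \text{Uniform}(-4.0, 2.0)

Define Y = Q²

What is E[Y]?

Using E[X²] = Var(X) + (E[X])²:
E[Q] = -1
Var(Q) = (2 + 4)^2/12 = 3
E[Q²] = 3 + (-1)² = 3 + 1 = 4

4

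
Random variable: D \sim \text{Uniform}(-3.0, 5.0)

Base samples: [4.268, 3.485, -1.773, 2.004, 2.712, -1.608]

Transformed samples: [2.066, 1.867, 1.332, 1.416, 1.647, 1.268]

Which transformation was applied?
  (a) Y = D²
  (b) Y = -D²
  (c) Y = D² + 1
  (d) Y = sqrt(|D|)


Checking option (d) Y = sqrt(|D|):
  D = 4.268 -> Y = 2.066 ✓
  D = 3.485 -> Y = 1.867 ✓
  D = -1.773 -> Y = 1.332 ✓
All samples match this transformation.

(d) sqrt(|D|)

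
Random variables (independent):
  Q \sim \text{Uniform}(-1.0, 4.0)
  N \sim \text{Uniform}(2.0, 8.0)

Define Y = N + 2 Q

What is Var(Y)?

For independent RVs: Var(aX + bY) = a²Var(X) + b²Var(Y)
Var(Q) = 2.0833333
Var(N) = 3
Var(Y) = 2²*2.0833333 + 1²*3
= 4*2.0833333 + 1*3 = 11.333333

11.333333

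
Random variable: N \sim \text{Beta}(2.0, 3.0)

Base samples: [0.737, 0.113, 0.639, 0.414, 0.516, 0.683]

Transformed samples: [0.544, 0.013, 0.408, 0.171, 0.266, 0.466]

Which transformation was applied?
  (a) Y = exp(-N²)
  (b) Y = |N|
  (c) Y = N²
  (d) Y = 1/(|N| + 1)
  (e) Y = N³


Checking option (c) Y = N²:
  N = 0.737 -> Y = 0.544 ✓
  N = 0.113 -> Y = 0.013 ✓
  N = 0.639 -> Y = 0.408 ✓
All samples match this transformation.

(c) N²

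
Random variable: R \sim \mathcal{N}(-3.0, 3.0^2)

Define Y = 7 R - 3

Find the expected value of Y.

For Y = 7R - 3:
E[Y] = 7 * E[R] - 3
E[R] = -3.0 = -3
E[Y] = 7 * (-3) - 3 = -24

-24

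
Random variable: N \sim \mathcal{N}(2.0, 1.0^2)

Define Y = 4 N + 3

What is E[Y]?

For Y = 4N + 3:
E[Y] = 4 * E[N] + 3
E[N] = 2.0 = 2
E[Y] = 4 * 2 + 3 = 11

11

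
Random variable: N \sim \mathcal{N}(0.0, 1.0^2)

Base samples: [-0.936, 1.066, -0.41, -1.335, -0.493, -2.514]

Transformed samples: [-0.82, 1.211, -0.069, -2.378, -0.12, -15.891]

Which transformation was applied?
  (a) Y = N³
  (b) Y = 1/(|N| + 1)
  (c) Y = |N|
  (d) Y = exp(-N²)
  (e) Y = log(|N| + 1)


Checking option (a) Y = N³:
  N = -0.936 -> Y = -0.82 ✓
  N = 1.066 -> Y = 1.211 ✓
  N = -0.41 -> Y = -0.069 ✓
All samples match this transformation.

(a) N³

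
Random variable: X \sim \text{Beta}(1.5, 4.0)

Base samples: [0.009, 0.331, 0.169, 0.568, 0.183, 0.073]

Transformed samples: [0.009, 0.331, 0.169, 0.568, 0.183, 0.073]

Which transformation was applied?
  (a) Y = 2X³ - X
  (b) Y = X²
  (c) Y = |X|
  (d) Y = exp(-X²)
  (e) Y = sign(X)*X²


Checking option (c) Y = |X|:
  X = 0.009 -> Y = 0.009 ✓
  X = 0.331 -> Y = 0.331 ✓
  X = 0.169 -> Y = 0.169 ✓
All samples match this transformation.

(c) |X|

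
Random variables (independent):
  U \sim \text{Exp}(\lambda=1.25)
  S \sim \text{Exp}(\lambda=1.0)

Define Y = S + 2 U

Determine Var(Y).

For independent RVs: Var(aX + bY) = a²Var(X) + b²Var(Y)
Var(U) = 0.64
Var(S) = 1
Var(Y) = 2²*0.64 + 1²*1
= 4*0.64 + 1*1 = 3.56

3.56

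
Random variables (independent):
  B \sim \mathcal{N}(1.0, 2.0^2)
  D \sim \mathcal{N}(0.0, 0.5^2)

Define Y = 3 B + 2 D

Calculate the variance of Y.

For independent RVs: Var(aX + bY) = a²Var(X) + b²Var(Y)
Var(B) = 4
Var(D) = 0.25
Var(Y) = 3²*4 + 2²*0.25
= 9*4 + 4*0.25 = 37

37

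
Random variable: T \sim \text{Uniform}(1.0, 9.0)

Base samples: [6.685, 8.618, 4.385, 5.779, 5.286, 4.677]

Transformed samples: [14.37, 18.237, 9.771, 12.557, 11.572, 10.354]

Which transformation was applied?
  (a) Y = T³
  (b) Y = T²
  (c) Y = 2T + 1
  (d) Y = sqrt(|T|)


Checking option (c) Y = 2T + 1:
  T = 6.685 -> Y = 14.37 ✓
  T = 8.618 -> Y = 18.237 ✓
  T = 4.385 -> Y = 9.771 ✓
All samples match this transformation.

(c) 2T + 1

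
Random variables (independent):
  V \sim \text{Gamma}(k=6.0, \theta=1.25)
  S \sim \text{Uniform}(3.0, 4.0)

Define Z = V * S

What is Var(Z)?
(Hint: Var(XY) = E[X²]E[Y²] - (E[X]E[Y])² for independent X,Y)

Var(XY) = E[X²]E[Y²] - (E[X]E[Y])²
E[V] = 7.5, Var(V) = 9.375
E[S] = 3.5, Var(S) = 0.083333333
E[V²] = 9.375 + 7.5² = 65.625
E[S²] = 0.083333333 + 3.5² = 12.333333
Var(Z) = 65.625*12.333333 - (7.5*3.5)²
= 809.375 - 689.0625 = 120.3125

120.3125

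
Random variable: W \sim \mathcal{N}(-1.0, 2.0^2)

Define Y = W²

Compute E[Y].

Using E[X²] = Var(X) + (E[X])²:
E[W] = -1
Var(W) = 2.0^2 = 4
E[W²] = 4 + (-1)² = 4 + 1 = 5

5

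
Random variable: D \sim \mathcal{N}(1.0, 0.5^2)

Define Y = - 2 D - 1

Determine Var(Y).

For Y = aD + b: Var(Y) = a² * Var(D)
Var(D) = 0.5^2 = 0.25
Var(Y) = (-2)² * 0.25 = 4 * 0.25 = 1

1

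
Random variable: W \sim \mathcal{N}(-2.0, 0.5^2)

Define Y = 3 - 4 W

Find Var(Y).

For Y = aW + b: Var(Y) = a² * Var(W)
Var(W) = 0.5^2 = 0.25
Var(Y) = (-4)² * 0.25 = 16 * 0.25 = 4

4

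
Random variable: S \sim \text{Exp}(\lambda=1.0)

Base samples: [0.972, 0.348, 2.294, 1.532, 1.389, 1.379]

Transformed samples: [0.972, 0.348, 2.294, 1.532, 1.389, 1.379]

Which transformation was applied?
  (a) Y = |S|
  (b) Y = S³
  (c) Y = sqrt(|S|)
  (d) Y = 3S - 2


Checking option (a) Y = |S|:
  S = 0.972 -> Y = 0.972 ✓
  S = 0.348 -> Y = 0.348 ✓
  S = 2.294 -> Y = 2.294 ✓
All samples match this transformation.

(a) |S|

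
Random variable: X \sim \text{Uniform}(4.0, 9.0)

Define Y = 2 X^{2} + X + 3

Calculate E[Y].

E[Y] = 2*E[X²] + 1*E[X] + 3
E[X] = 6.5
E[X²] = Var(X) + (E[X])² = 2.0833333 + 42.25 = 44.333333
E[Y] = 2*44.333333 + 1*6.5 + 3 = 98.166667

98.166667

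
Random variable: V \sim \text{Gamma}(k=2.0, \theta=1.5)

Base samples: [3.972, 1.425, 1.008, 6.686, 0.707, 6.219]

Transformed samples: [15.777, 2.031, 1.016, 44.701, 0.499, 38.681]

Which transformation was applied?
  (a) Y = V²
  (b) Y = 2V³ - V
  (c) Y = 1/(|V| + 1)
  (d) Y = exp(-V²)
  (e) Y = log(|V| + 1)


Checking option (a) Y = V²:
  V = 3.972 -> Y = 15.777 ✓
  V = 1.425 -> Y = 2.031 ✓
  V = 1.008 -> Y = 1.016 ✓
All samples match this transformation.

(a) V²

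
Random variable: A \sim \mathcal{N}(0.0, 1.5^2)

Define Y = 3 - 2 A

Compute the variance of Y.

For Y = aA + b: Var(Y) = a² * Var(A)
Var(A) = 1.5^2 = 2.25
Var(Y) = (-2)² * 2.25 = 4 * 2.25 = 9

9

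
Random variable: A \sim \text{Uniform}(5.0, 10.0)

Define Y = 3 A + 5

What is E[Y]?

For Y = 3A + 5:
E[Y] = 3 * E[A] + 5
E[A] = (5 + 10)/2 = 7.5
E[Y] = 3 * 7.5 + 5 = 27.5

27.5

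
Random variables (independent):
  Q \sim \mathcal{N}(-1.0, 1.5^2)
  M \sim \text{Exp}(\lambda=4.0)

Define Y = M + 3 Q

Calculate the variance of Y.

For independent RVs: Var(aX + bY) = a²Var(X) + b²Var(Y)
Var(Q) = 2.25
Var(M) = 0.0625
Var(Y) = 3²*2.25 + 1²*0.0625
= 9*2.25 + 1*0.0625 = 20.3125

20.3125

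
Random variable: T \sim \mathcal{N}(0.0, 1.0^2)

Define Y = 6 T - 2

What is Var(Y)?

For Y = aT + b: Var(Y) = a² * Var(T)
Var(T) = 1.0^2 = 1
Var(Y) = 6² * 1 = 36 * 1 = 36

36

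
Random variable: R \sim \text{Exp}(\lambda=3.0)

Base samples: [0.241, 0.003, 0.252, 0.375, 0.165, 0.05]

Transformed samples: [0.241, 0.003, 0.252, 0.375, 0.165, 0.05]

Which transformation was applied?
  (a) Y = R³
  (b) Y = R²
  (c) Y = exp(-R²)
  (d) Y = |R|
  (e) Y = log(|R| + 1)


Checking option (d) Y = |R|:
  R = 0.241 -> Y = 0.241 ✓
  R = 0.003 -> Y = 0.003 ✓
  R = 0.252 -> Y = 0.252 ✓
All samples match this transformation.

(d) |R|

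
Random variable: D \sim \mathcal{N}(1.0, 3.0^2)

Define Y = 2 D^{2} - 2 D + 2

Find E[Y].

E[Y] = 2*E[D²] - 2*E[D] + 2
E[D] = 1
E[D²] = Var(D) + (E[D])² = 9 + 1 = 10
E[Y] = 2*10 - 2*1 + 2 = 20

20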